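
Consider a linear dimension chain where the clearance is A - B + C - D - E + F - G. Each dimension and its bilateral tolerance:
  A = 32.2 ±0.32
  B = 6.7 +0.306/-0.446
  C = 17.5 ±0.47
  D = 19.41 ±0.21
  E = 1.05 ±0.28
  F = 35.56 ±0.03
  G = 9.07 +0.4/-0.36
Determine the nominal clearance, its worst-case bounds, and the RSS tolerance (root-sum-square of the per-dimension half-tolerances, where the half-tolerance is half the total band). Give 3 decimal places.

Stack each dimension's contribution:
  +A: nom +32.200 → Σnom=32.200; wc +0.320/-0.320 → slack +0.320/-0.320; half-tol=0.320, Σhalf²=0.102400
  -B: nom -6.700 → Σnom=25.500; wc +0.446/-0.306 → slack +0.766/-0.626; half-tol=0.376, Σhalf²=0.243776
  +C: nom +17.500 → Σnom=43.000; wc +0.470/-0.470 → slack +1.236/-1.096; half-tol=0.470, Σhalf²=0.464676
  -D: nom -19.410 → Σnom=23.590; wc +0.210/-0.210 → slack +1.446/-1.306; half-tol=0.210, Σhalf²=0.508776
  -E: nom -1.050 → Σnom=22.540; wc +0.280/-0.280 → slack +1.726/-1.586; half-tol=0.280, Σhalf²=0.587176
  +F: nom +35.560 → Σnom=58.100; wc +0.030/-0.030 → slack +1.756/-1.616; half-tol=0.030, Σhalf²=0.588076
  -G: nom -9.070 → Σnom=49.030; wc +0.360/-0.400 → slack +2.116/-2.016; half-tol=0.380, Σhalf²=0.732476
Nominal = 49.030. Worst-case = [49.030 - 2.016, 49.030 + 2.116] = [47.014, 51.146]. RSS = √0.732476 = 0.856.

nominal=49.030 wc=[47.014,51.146] rss=0.856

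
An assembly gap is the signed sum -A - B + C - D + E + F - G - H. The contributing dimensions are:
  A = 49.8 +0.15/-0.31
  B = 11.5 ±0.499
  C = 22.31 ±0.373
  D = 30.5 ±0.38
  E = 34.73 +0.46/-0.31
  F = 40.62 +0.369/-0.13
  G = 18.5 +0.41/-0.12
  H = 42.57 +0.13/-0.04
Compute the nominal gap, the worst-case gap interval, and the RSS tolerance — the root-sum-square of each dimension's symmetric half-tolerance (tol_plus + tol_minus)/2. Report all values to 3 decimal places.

nominal=-55.210 wc=[-57.592,-52.659] rss=0.935

Stack each dimension's contribution:
  -A: nom -49.800 → Σnom=-49.800; wc +0.310/-0.150 → slack +0.310/-0.150; half-tol=0.230, Σhalf²=0.052900
  -B: nom -11.500 → Σnom=-61.300; wc +0.499/-0.499 → slack +0.809/-0.649; half-tol=0.499, Σhalf²=0.301901
  +C: nom +22.310 → Σnom=-38.990; wc +0.373/-0.373 → slack +1.182/-1.022; half-tol=0.373, Σhalf²=0.441030
  -D: nom -30.500 → Σnom=-69.490; wc +0.380/-0.380 → slack +1.562/-1.402; half-tol=0.380, Σhalf²=0.585430
  +E: nom +34.730 → Σnom=-34.760; wc +0.460/-0.310 → slack +2.022/-1.712; half-tol=0.385, Σhalf²=0.733655
  +F: nom +40.620 → Σnom=5.860; wc +0.369/-0.130 → slack +2.391/-1.842; half-tol=0.249, Σhalf²=0.795905
  -G: nom -18.500 → Σnom=-12.640; wc +0.120/-0.410 → slack +2.511/-2.252; half-tol=0.265, Σhalf²=0.866130
  -H: nom -42.570 → Σnom=-55.210; wc +0.040/-0.130 → slack +2.551/-2.382; half-tol=0.085, Σhalf²=0.873355
Nominal = -55.210. Worst-case = [-55.210 - 2.382, -55.210 + 2.551] = [-57.592, -52.659]. RSS = √0.873355 = 0.935.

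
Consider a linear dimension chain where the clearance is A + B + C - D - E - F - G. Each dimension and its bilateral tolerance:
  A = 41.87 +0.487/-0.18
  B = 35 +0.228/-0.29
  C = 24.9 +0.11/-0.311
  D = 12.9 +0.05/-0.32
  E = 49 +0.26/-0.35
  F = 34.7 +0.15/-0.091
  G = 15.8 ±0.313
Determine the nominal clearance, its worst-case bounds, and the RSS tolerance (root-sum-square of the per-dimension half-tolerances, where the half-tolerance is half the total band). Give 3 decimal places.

nominal=-10.630 wc=[-12.184,-8.731] rss=0.680

Stack each dimension's contribution:
  +A: nom +41.870 → Σnom=41.870; wc +0.487/-0.180 → slack +0.487/-0.180; half-tol=0.334, Σhalf²=0.111222
  +B: nom +35.000 → Σnom=76.870; wc +0.228/-0.290 → slack +0.715/-0.470; half-tol=0.259, Σhalf²=0.178303
  +C: nom +24.900 → Σnom=101.770; wc +0.110/-0.311 → slack +0.825/-0.781; half-tol=0.210, Σhalf²=0.222614
  -D: nom -12.900 → Σnom=88.870; wc +0.320/-0.050 → slack +1.145/-0.831; half-tol=0.185, Σhalf²=0.256839
  -E: nom -49.000 → Σnom=39.870; wc +0.350/-0.260 → slack +1.495/-1.091; half-tol=0.305, Σhalf²=0.349863
  -F: nom -34.700 → Σnom=5.170; wc +0.091/-0.150 → slack +1.586/-1.241; half-tol=0.120, Σhalf²=0.364384
  -G: nom -15.800 → Σnom=-10.630; wc +0.313/-0.313 → slack +1.899/-1.554; half-tol=0.313, Σhalf²=0.462353
Nominal = -10.630. Worst-case = [-10.630 - 1.554, -10.630 + 1.899] = [-12.184, -8.731]. RSS = √0.462353 = 0.680.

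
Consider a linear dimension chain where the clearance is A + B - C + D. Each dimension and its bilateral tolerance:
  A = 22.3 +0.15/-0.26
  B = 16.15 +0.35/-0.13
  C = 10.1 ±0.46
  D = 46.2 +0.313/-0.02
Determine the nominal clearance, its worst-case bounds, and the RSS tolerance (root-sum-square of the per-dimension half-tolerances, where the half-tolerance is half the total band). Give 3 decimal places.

Stack each dimension's contribution:
  +A: nom +22.300 → Σnom=22.300; wc +0.150/-0.260 → slack +0.150/-0.260; half-tol=0.205, Σhalf²=0.042025
  +B: nom +16.150 → Σnom=38.450; wc +0.350/-0.130 → slack +0.500/-0.390; half-tol=0.240, Σhalf²=0.099625
  -C: nom -10.100 → Σnom=28.350; wc +0.460/-0.460 → slack +0.960/-0.850; half-tol=0.460, Σhalf²=0.311225
  +D: nom +46.200 → Σnom=74.550; wc +0.313/-0.020 → slack +1.273/-0.870; half-tol=0.167, Σhalf²=0.338947
Nominal = 74.550. Worst-case = [74.550 - 0.870, 74.550 + 1.273] = [73.680, 75.823]. RSS = √0.338947 = 0.582.

nominal=74.550 wc=[73.680,75.823] rss=0.582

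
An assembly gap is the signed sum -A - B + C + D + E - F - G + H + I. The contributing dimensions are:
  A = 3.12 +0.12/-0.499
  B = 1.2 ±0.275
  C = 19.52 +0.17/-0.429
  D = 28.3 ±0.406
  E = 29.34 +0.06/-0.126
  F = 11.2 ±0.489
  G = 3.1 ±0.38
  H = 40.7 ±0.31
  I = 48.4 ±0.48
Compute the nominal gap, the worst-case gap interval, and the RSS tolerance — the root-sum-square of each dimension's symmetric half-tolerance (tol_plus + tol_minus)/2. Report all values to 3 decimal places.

Stack each dimension's contribution:
  -A: nom -3.120 → Σnom=-3.120; wc +0.499/-0.120 → slack +0.499/-0.120; half-tol=0.309, Σhalf²=0.095790
  -B: nom -1.200 → Σnom=-4.320; wc +0.275/-0.275 → slack +0.774/-0.395; half-tol=0.275, Σhalf²=0.171415
  +C: nom +19.520 → Σnom=15.200; wc +0.170/-0.429 → slack +0.944/-0.824; half-tol=0.299, Σhalf²=0.261116
  +D: nom +28.300 → Σnom=43.500; wc +0.406/-0.406 → slack +1.350/-1.230; half-tol=0.406, Σhalf²=0.425952
  +E: nom +29.340 → Σnom=72.840; wc +0.060/-0.126 → slack +1.410/-1.356; half-tol=0.093, Σhalf²=0.434601
  -F: nom -11.200 → Σnom=61.640; wc +0.489/-0.489 → slack +1.899/-1.845; half-tol=0.489, Σhalf²=0.673722
  -G: nom -3.100 → Σnom=58.540; wc +0.380/-0.380 → slack +2.279/-2.225; half-tol=0.380, Σhalf²=0.818122
  +H: nom +40.700 → Σnom=99.240; wc +0.310/-0.310 → slack +2.589/-2.535; half-tol=0.310, Σhalf²=0.914222
  +I: nom +48.400 → Σnom=147.640; wc +0.480/-0.480 → slack +3.069/-3.015; half-tol=0.480, Σhalf²=1.144621
Nominal = 147.640. Worst-case = [147.640 - 3.015, 147.640 + 3.069] = [144.625, 150.709]. RSS = √1.144621 = 1.070.

nominal=147.640 wc=[144.625,150.709] rss=1.070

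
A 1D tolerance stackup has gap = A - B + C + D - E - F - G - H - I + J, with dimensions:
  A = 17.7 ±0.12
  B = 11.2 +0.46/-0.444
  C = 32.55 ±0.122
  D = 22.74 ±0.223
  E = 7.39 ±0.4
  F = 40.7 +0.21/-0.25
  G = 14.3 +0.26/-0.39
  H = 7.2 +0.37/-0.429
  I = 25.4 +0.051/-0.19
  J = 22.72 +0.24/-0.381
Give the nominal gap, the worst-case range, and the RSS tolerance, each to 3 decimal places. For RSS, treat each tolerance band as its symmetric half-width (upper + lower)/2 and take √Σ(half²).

Stack each dimension's contribution:
  +A: nom +17.700 → Σnom=17.700; wc +0.120/-0.120 → slack +0.120/-0.120; half-tol=0.120, Σhalf²=0.014400
  -B: nom -11.200 → Σnom=6.500; wc +0.444/-0.460 → slack +0.564/-0.580; half-tol=0.452, Σhalf²=0.218704
  +C: nom +32.550 → Σnom=39.050; wc +0.122/-0.122 → slack +0.686/-0.702; half-tol=0.122, Σhalf²=0.233588
  +D: nom +22.740 → Σnom=61.790; wc +0.223/-0.223 → slack +0.909/-0.925; half-tol=0.223, Σhalf²=0.283317
  -E: nom -7.390 → Σnom=54.400; wc +0.400/-0.400 → slack +1.309/-1.325; half-tol=0.400, Σhalf²=0.443317
  -F: nom -40.700 → Σnom=13.700; wc +0.250/-0.210 → slack +1.559/-1.535; half-tol=0.230, Σhalf²=0.496217
  -G: nom -14.300 → Σnom=-0.600; wc +0.390/-0.260 → slack +1.949/-1.795; half-tol=0.325, Σhalf²=0.601842
  -H: nom -7.200 → Σnom=-7.800; wc +0.429/-0.370 → slack +2.378/-2.165; half-tol=0.399, Σhalf²=0.761442
  -I: nom -25.400 → Σnom=-33.200; wc +0.190/-0.051 → slack +2.568/-2.216; half-tol=0.120, Σhalf²=0.775963
  +J: nom +22.720 → Σnom=-10.480; wc +0.240/-0.381 → slack +2.808/-2.597; half-tol=0.310, Σhalf²=0.872373
Nominal = -10.480. Worst-case = [-10.480 - 2.597, -10.480 + 2.808] = [-13.077, -7.672]. RSS = √0.872373 = 0.934.

nominal=-10.480 wc=[-13.077,-7.672] rss=0.934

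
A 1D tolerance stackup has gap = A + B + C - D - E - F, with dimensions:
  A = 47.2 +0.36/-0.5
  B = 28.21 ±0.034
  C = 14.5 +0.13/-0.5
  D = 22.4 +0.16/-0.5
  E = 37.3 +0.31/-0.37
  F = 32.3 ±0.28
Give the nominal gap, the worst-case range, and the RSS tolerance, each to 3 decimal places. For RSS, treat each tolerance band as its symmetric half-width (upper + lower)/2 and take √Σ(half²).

nominal=-2.090 wc=[-3.874,-0.416] rss=0.767

Stack each dimension's contribution:
  +A: nom +47.200 → Σnom=47.200; wc +0.360/-0.500 → slack +0.360/-0.500; half-tol=0.430, Σhalf²=0.184900
  +B: nom +28.210 → Σnom=75.410; wc +0.034/-0.034 → slack +0.394/-0.534; half-tol=0.034, Σhalf²=0.186056
  +C: nom +14.500 → Σnom=89.910; wc +0.130/-0.500 → slack +0.524/-1.034; half-tol=0.315, Σhalf²=0.285281
  -D: nom -22.400 → Σnom=67.510; wc +0.500/-0.160 → slack +1.024/-1.194; half-tol=0.330, Σhalf²=0.394181
  -E: nom -37.300 → Σnom=30.210; wc +0.370/-0.310 → slack +1.394/-1.504; half-tol=0.340, Σhalf²=0.509781
  -F: nom -32.300 → Σnom=-2.090; wc +0.280/-0.280 → slack +1.674/-1.784; half-tol=0.280, Σhalf²=0.588181
Nominal = -2.090. Worst-case = [-2.090 - 1.784, -2.090 + 1.674] = [-3.874, -0.416]. RSS = √0.588181 = 0.767.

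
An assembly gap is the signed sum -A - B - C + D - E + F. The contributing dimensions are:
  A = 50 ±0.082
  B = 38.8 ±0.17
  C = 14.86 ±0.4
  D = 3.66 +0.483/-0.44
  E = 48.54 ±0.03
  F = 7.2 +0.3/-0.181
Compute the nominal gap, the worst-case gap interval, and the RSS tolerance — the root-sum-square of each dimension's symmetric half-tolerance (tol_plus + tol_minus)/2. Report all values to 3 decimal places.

nominal=-141.340 wc=[-142.643,-139.875] rss=0.684

Stack each dimension's contribution:
  -A: nom -50.000 → Σnom=-50.000; wc +0.082/-0.082 → slack +0.082/-0.082; half-tol=0.082, Σhalf²=0.006724
  -B: nom -38.800 → Σnom=-88.800; wc +0.170/-0.170 → slack +0.252/-0.252; half-tol=0.170, Σhalf²=0.035624
  -C: nom -14.860 → Σnom=-103.660; wc +0.400/-0.400 → slack +0.652/-0.652; half-tol=0.400, Σhalf²=0.195624
  +D: nom +3.660 → Σnom=-100.000; wc +0.483/-0.440 → slack +1.135/-1.092; half-tol=0.462, Σhalf²=0.408606
  -E: nom -48.540 → Σnom=-148.540; wc +0.030/-0.030 → slack +1.165/-1.122; half-tol=0.030, Σhalf²=0.409506
  +F: nom +7.200 → Σnom=-141.340; wc +0.300/-0.181 → slack +1.465/-1.303; half-tol=0.240, Σhalf²=0.467347
Nominal = -141.340. Worst-case = [-141.340 - 1.303, -141.340 + 1.465] = [-142.643, -139.875]. RSS = √0.467347 = 0.684.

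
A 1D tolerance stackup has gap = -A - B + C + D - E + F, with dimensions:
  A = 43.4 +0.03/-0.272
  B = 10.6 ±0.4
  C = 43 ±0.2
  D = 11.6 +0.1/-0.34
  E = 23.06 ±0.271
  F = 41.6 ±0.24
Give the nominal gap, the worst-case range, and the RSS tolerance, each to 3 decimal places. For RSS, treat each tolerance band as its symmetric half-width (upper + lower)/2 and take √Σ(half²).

Stack each dimension's contribution:
  -A: nom -43.400 → Σnom=-43.400; wc +0.272/-0.030 → slack +0.272/-0.030; half-tol=0.151, Σhalf²=0.022801
  -B: nom -10.600 → Σnom=-54.000; wc +0.400/-0.400 → slack +0.672/-0.430; half-tol=0.400, Σhalf²=0.182801
  +C: nom +43.000 → Σnom=-11.000; wc +0.200/-0.200 → slack +0.872/-0.630; half-tol=0.200, Σhalf²=0.222801
  +D: nom +11.600 → Σnom=0.600; wc +0.100/-0.340 → slack +0.972/-0.970; half-tol=0.220, Σhalf²=0.271201
  -E: nom -23.060 → Σnom=-22.460; wc +0.271/-0.271 → slack +1.243/-1.241; half-tol=0.271, Σhalf²=0.344642
  +F: nom +41.600 → Σnom=19.140; wc +0.240/-0.240 → slack +1.483/-1.481; half-tol=0.240, Σhalf²=0.402242
Nominal = 19.140. Worst-case = [19.140 - 1.481, 19.140 + 1.483] = [17.659, 20.623]. RSS = √0.402242 = 0.634.

nominal=19.140 wc=[17.659,20.623] rss=0.634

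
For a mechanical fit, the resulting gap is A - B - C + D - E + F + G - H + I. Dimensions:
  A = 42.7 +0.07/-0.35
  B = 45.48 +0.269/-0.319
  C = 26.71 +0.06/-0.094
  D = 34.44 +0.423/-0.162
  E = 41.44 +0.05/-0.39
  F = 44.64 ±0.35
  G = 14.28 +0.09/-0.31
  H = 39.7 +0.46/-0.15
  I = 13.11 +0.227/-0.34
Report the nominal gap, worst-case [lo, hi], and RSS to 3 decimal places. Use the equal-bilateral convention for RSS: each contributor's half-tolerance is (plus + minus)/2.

nominal=-4.160 wc=[-6.511,-2.047] rss=0.779

Stack each dimension's contribution:
  +A: nom +42.700 → Σnom=42.700; wc +0.070/-0.350 → slack +0.070/-0.350; half-tol=0.210, Σhalf²=0.044100
  -B: nom -45.480 → Σnom=-2.780; wc +0.319/-0.269 → slack +0.389/-0.619; half-tol=0.294, Σhalf²=0.130536
  -C: nom -26.710 → Σnom=-29.490; wc +0.094/-0.060 → slack +0.483/-0.679; half-tol=0.077, Σhalf²=0.136465
  +D: nom +34.440 → Σnom=4.950; wc +0.423/-0.162 → slack +0.906/-0.841; half-tol=0.292, Σhalf²=0.222021
  -E: nom -41.440 → Σnom=-36.490; wc +0.390/-0.050 → slack +1.296/-0.891; half-tol=0.220, Σhalf²=0.270421
  +F: nom +44.640 → Σnom=8.150; wc +0.350/-0.350 → slack +1.646/-1.241; half-tol=0.350, Σhalf²=0.392921
  +G: nom +14.280 → Σnom=22.430; wc +0.090/-0.310 → slack +1.736/-1.551; half-tol=0.200, Σhalf²=0.432921
  -H: nom -39.700 → Σnom=-17.270; wc +0.150/-0.460 → slack +1.886/-2.011; half-tol=0.305, Σhalf²=0.525946
  +I: nom +13.110 → Σnom=-4.160; wc +0.227/-0.340 → slack +2.113/-2.351; half-tol=0.284, Σhalf²=0.606319
Nominal = -4.160. Worst-case = [-4.160 - 2.351, -4.160 + 2.113] = [-6.511, -2.047]. RSS = √0.606319 = 0.779.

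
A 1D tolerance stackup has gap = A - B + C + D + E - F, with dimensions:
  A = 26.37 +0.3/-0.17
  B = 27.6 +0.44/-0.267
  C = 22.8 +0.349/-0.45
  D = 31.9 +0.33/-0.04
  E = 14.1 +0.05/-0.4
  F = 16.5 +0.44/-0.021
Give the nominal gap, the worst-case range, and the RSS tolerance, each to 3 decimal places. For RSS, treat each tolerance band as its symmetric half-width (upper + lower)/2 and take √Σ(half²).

Stack each dimension's contribution:
  +A: nom +26.370 → Σnom=26.370; wc +0.300/-0.170 → slack +0.300/-0.170; half-tol=0.235, Σhalf²=0.055225
  -B: nom -27.600 → Σnom=-1.230; wc +0.267/-0.440 → slack +0.567/-0.610; half-tol=0.354, Σhalf²=0.180187
  +C: nom +22.800 → Σnom=21.570; wc +0.349/-0.450 → slack +0.916/-1.060; half-tol=0.399, Σhalf²=0.339788
  +D: nom +31.900 → Σnom=53.470; wc +0.330/-0.040 → slack +1.246/-1.100; half-tol=0.185, Σhalf²=0.374013
  +E: nom +14.100 → Σnom=67.570; wc +0.050/-0.400 → slack +1.296/-1.500; half-tol=0.225, Σhalf²=0.424638
  -F: nom -16.500 → Σnom=51.070; wc +0.021/-0.440 → slack +1.317/-1.940; half-tol=0.231, Σhalf²=0.477768
Nominal = 51.070. Worst-case = [51.070 - 1.940, 51.070 + 1.317] = [49.130, 52.387]. RSS = √0.477768 = 0.691.

nominal=51.070 wc=[49.130,52.387] rss=0.691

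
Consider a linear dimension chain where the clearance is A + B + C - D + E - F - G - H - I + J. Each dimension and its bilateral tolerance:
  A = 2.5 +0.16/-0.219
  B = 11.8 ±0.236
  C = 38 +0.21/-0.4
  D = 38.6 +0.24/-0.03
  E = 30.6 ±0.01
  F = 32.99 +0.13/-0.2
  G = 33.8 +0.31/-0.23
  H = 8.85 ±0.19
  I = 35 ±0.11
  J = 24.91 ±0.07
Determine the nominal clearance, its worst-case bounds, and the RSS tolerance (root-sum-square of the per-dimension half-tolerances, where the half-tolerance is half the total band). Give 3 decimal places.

nominal=-41.430 wc=[-43.345,-39.984] rss=0.597

Stack each dimension's contribution:
  +A: nom +2.500 → Σnom=2.500; wc +0.160/-0.219 → slack +0.160/-0.219; half-tol=0.190, Σhalf²=0.035910
  +B: nom +11.800 → Σnom=14.300; wc +0.236/-0.236 → slack +0.396/-0.455; half-tol=0.236, Σhalf²=0.091606
  +C: nom +38.000 → Σnom=52.300; wc +0.210/-0.400 → slack +0.606/-0.855; half-tol=0.305, Σhalf²=0.184631
  -D: nom -38.600 → Σnom=13.700; wc +0.030/-0.240 → slack +0.636/-1.095; half-tol=0.135, Σhalf²=0.202856
  +E: nom +30.600 → Σnom=44.300; wc +0.010/-0.010 → slack +0.646/-1.105; half-tol=0.010, Σhalf²=0.202956
  -F: nom -32.990 → Σnom=11.310; wc +0.200/-0.130 → slack +0.846/-1.235; half-tol=0.165, Σhalf²=0.230181
  -G: nom -33.800 → Σnom=-22.490; wc +0.230/-0.310 → slack +1.076/-1.545; half-tol=0.270, Σhalf²=0.303081
  -H: nom -8.850 → Σnom=-31.340; wc +0.190/-0.190 → slack +1.266/-1.735; half-tol=0.190, Σhalf²=0.339181
  -I: nom -35.000 → Σnom=-66.340; wc +0.110/-0.110 → slack +1.376/-1.845; half-tol=0.110, Σhalf²=0.351281
  +J: nom +24.910 → Σnom=-41.430; wc +0.070/-0.070 → slack +1.446/-1.915; half-tol=0.070, Σhalf²=0.356181
Nominal = -41.430. Worst-case = [-41.430 - 1.915, -41.430 + 1.446] = [-43.345, -39.984]. RSS = √0.356181 = 0.597.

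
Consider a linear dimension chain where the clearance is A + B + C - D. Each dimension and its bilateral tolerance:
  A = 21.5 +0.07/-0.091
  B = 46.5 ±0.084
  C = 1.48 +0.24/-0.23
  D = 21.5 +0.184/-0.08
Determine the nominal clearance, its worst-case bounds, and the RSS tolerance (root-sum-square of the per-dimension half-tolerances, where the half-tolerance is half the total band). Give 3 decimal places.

nominal=47.980 wc=[47.391,48.454] rss=0.294

Stack each dimension's contribution:
  +A: nom +21.500 → Σnom=21.500; wc +0.070/-0.091 → slack +0.070/-0.091; half-tol=0.081, Σhalf²=0.006480
  +B: nom +46.500 → Σnom=68.000; wc +0.084/-0.084 → slack +0.154/-0.175; half-tol=0.084, Σhalf²=0.013536
  +C: nom +1.480 → Σnom=69.480; wc +0.240/-0.230 → slack +0.394/-0.405; half-tol=0.235, Σhalf²=0.068761
  -D: nom -21.500 → Σnom=47.980; wc +0.080/-0.184 → slack +0.474/-0.589; half-tol=0.132, Σhalf²=0.086185
Nominal = 47.980. Worst-case = [47.980 - 0.589, 47.980 + 0.474] = [47.391, 48.454]. RSS = √0.086185 = 0.294.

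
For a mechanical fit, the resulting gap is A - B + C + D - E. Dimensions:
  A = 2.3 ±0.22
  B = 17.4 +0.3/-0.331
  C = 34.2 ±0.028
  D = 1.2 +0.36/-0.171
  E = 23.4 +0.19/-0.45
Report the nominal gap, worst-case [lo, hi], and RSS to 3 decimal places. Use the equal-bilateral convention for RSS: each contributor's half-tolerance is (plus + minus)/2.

nominal=-3.100 wc=[-4.009,-1.711] rss=0.567

Stack each dimension's contribution:
  +A: nom +2.300 → Σnom=2.300; wc +0.220/-0.220 → slack +0.220/-0.220; half-tol=0.220, Σhalf²=0.048400
  -B: nom -17.400 → Σnom=-15.100; wc +0.331/-0.300 → slack +0.551/-0.520; half-tol=0.316, Σhalf²=0.147940
  +C: nom +34.200 → Σnom=19.100; wc +0.028/-0.028 → slack +0.579/-0.548; half-tol=0.028, Σhalf²=0.148724
  +D: nom +1.200 → Σnom=20.300; wc +0.360/-0.171 → slack +0.939/-0.719; half-tol=0.266, Σhalf²=0.219215
  -E: nom -23.400 → Σnom=-3.100; wc +0.450/-0.190 → slack +1.389/-0.909; half-tol=0.320, Σhalf²=0.321615
Nominal = -3.100. Worst-case = [-3.100 - 0.909, -3.100 + 1.389] = [-4.009, -1.711]. RSS = √0.321615 = 0.567.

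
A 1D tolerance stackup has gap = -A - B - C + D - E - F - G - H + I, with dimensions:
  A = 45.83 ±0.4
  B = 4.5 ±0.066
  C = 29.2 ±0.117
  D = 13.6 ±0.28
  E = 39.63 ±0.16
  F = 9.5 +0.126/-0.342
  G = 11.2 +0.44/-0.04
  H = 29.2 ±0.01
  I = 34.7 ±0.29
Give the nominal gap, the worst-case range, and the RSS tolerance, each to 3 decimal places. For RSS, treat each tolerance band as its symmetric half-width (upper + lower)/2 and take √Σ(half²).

Stack each dimension's contribution:
  -A: nom -45.830 → Σnom=-45.830; wc +0.400/-0.400 → slack +0.400/-0.400; half-tol=0.400, Σhalf²=0.160000
  -B: nom -4.500 → Σnom=-50.330; wc +0.066/-0.066 → slack +0.466/-0.466; half-tol=0.066, Σhalf²=0.164356
  -C: nom -29.200 → Σnom=-79.530; wc +0.117/-0.117 → slack +0.583/-0.583; half-tol=0.117, Σhalf²=0.178045
  +D: nom +13.600 → Σnom=-65.930; wc +0.280/-0.280 → slack +0.863/-0.863; half-tol=0.280, Σhalf²=0.256445
  -E: nom -39.630 → Σnom=-105.560; wc +0.160/-0.160 → slack +1.023/-1.023; half-tol=0.160, Σhalf²=0.282045
  -F: nom -9.500 → Σnom=-115.060; wc +0.342/-0.126 → slack +1.365/-1.149; half-tol=0.234, Σhalf²=0.336801
  -G: nom -11.200 → Σnom=-126.260; wc +0.040/-0.440 → slack +1.405/-1.589; half-tol=0.240, Σhalf²=0.394401
  -H: nom -29.200 → Σnom=-155.460; wc +0.010/-0.010 → slack +1.415/-1.599; half-tol=0.010, Σhalf²=0.394501
  +I: nom +34.700 → Σnom=-120.760; wc +0.290/-0.290 → slack +1.705/-1.889; half-tol=0.290, Σhalf²=0.478601
Nominal = -120.760. Worst-case = [-120.760 - 1.889, -120.760 + 1.705] = [-122.649, -119.055]. RSS = √0.478601 = 0.692.

nominal=-120.760 wc=[-122.649,-119.055] rss=0.692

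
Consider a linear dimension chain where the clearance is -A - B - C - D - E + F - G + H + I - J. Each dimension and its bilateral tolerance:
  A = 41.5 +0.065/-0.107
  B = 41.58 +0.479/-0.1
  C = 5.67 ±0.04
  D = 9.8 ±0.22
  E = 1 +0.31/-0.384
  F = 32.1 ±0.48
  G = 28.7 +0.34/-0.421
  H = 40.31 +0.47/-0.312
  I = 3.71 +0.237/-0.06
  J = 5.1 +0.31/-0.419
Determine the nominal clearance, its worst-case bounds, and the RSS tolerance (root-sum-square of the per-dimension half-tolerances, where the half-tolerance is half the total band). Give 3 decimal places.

nominal=-57.230 wc=[-59.846,-54.352] rss=0.972

Stack each dimension's contribution:
  -A: nom -41.500 → Σnom=-41.500; wc +0.107/-0.065 → slack +0.107/-0.065; half-tol=0.086, Σhalf²=0.007396
  -B: nom -41.580 → Σnom=-83.080; wc +0.100/-0.479 → slack +0.207/-0.544; half-tol=0.289, Σhalf²=0.091206
  -C: nom -5.670 → Σnom=-88.750; wc +0.040/-0.040 → slack +0.247/-0.584; half-tol=0.040, Σhalf²=0.092806
  -D: nom -9.800 → Σnom=-98.550; wc +0.220/-0.220 → slack +0.467/-0.804; half-tol=0.220, Σhalf²=0.141206
  -E: nom -1.000 → Σnom=-99.550; wc +0.384/-0.310 → slack +0.851/-1.114; half-tol=0.347, Σhalf²=0.261615
  +F: nom +32.100 → Σnom=-67.450; wc +0.480/-0.480 → slack +1.331/-1.594; half-tol=0.480, Σhalf²=0.492015
  -G: nom -28.700 → Σnom=-96.150; wc +0.421/-0.340 → slack +1.752/-1.934; half-tol=0.381, Σhalf²=0.636795
  +H: nom +40.310 → Σnom=-55.840; wc +0.470/-0.312 → slack +2.222/-2.246; half-tol=0.391, Σhalf²=0.789677
  +I: nom +3.710 → Σnom=-52.130; wc +0.237/-0.060 → slack +2.459/-2.306; half-tol=0.148, Σhalf²=0.811729
  -J: nom -5.100 → Σnom=-57.230; wc +0.419/-0.310 → slack +2.878/-2.616; half-tol=0.364, Σhalf²=0.944589
Nominal = -57.230. Worst-case = [-57.230 - 2.616, -57.230 + 2.878] = [-59.846, -54.352]. RSS = √0.944589 = 0.972.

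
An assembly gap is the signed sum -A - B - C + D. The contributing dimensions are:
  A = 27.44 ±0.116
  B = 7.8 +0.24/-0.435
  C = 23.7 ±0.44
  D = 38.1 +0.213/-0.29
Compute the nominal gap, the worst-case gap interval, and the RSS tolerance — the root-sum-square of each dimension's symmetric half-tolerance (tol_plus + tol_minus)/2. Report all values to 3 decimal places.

Stack each dimension's contribution:
  -A: nom -27.440 → Σnom=-27.440; wc +0.116/-0.116 → slack +0.116/-0.116; half-tol=0.116, Σhalf²=0.013456
  -B: nom -7.800 → Σnom=-35.240; wc +0.435/-0.240 → slack +0.551/-0.356; half-tol=0.338, Σhalf²=0.127362
  -C: nom -23.700 → Σnom=-58.940; wc +0.440/-0.440 → slack +0.991/-0.796; half-tol=0.440, Σhalf²=0.320962
  +D: nom +38.100 → Σnom=-20.840; wc +0.213/-0.290 → slack +1.204/-1.086; half-tol=0.252, Σhalf²=0.384215
Nominal = -20.840. Worst-case = [-20.840 - 1.086, -20.840 + 1.204] = [-21.926, -19.636]. RSS = √0.384215 = 0.620.

nominal=-20.840 wc=[-21.926,-19.636] rss=0.620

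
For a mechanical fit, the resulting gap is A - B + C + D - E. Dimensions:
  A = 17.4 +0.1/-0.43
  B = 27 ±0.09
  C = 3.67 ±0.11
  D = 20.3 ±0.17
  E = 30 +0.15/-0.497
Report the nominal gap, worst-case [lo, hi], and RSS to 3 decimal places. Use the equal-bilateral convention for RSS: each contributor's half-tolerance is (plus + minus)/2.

nominal=-15.630 wc=[-16.580,-14.663] rss=0.473

Stack each dimension's contribution:
  +A: nom +17.400 → Σnom=17.400; wc +0.100/-0.430 → slack +0.100/-0.430; half-tol=0.265, Σhalf²=0.070225
  -B: nom -27.000 → Σnom=-9.600; wc +0.090/-0.090 → slack +0.190/-0.520; half-tol=0.090, Σhalf²=0.078325
  +C: nom +3.670 → Σnom=-5.930; wc +0.110/-0.110 → slack +0.300/-0.630; half-tol=0.110, Σhalf²=0.090425
  +D: nom +20.300 → Σnom=14.370; wc +0.170/-0.170 → slack +0.470/-0.800; half-tol=0.170, Σhalf²=0.119325
  -E: nom -30.000 → Σnom=-15.630; wc +0.497/-0.150 → slack +0.967/-0.950; half-tol=0.324, Σhalf²=0.223977
Nominal = -15.630. Worst-case = [-15.630 - 0.950, -15.630 + 0.967] = [-16.580, -14.663]. RSS = √0.223977 = 0.473.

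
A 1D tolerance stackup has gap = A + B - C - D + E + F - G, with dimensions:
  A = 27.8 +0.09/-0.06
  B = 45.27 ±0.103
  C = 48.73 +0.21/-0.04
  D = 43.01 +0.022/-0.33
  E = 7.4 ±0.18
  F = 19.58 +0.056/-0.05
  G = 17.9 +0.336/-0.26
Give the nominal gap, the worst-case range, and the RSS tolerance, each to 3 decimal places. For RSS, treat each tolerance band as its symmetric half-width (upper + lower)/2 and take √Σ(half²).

nominal=-9.590 wc=[-10.551,-8.531] rss=0.432

Stack each dimension's contribution:
  +A: nom +27.800 → Σnom=27.800; wc +0.090/-0.060 → slack +0.090/-0.060; half-tol=0.075, Σhalf²=0.005625
  +B: nom +45.270 → Σnom=73.070; wc +0.103/-0.103 → slack +0.193/-0.163; half-tol=0.103, Σhalf²=0.016234
  -C: nom -48.730 → Σnom=24.340; wc +0.040/-0.210 → slack +0.233/-0.373; half-tol=0.125, Σhalf²=0.031859
  -D: nom -43.010 → Σnom=-18.670; wc +0.330/-0.022 → slack +0.563/-0.395; half-tol=0.176, Σhalf²=0.062835
  +E: nom +7.400 → Σnom=-11.270; wc +0.180/-0.180 → slack +0.743/-0.575; half-tol=0.180, Σhalf²=0.095235
  +F: nom +19.580 → Σnom=8.310; wc +0.056/-0.050 → slack +0.799/-0.625; half-tol=0.053, Σhalf²=0.098044
  -G: nom -17.900 → Σnom=-9.590; wc +0.260/-0.336 → slack +1.059/-0.961; half-tol=0.298, Σhalf²=0.186848
Nominal = -9.590. Worst-case = [-9.590 - 0.961, -9.590 + 1.059] = [-10.551, -8.531]. RSS = √0.186848 = 0.432.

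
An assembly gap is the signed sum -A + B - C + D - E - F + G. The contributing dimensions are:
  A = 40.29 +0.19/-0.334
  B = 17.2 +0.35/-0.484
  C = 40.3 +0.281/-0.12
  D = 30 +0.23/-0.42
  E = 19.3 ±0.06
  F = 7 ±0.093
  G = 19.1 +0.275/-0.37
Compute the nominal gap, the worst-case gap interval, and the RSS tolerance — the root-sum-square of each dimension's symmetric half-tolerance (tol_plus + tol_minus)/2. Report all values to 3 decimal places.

Stack each dimension's contribution:
  -A: nom -40.290 → Σnom=-40.290; wc +0.334/-0.190 → slack +0.334/-0.190; half-tol=0.262, Σhalf²=0.068644
  +B: nom +17.200 → Σnom=-23.090; wc +0.350/-0.484 → slack +0.684/-0.674; half-tol=0.417, Σhalf²=0.242533
  -C: nom -40.300 → Σnom=-63.390; wc +0.120/-0.281 → slack +0.804/-0.955; half-tol=0.201, Σhalf²=0.282733
  +D: nom +30.000 → Σnom=-33.390; wc +0.230/-0.420 → slack +1.034/-1.375; half-tol=0.325, Σhalf²=0.388358
  -E: nom -19.300 → Σnom=-52.690; wc +0.060/-0.060 → slack +1.094/-1.435; half-tol=0.060, Σhalf²=0.391958
  -F: nom -7.000 → Σnom=-59.690; wc +0.093/-0.093 → slack +1.187/-1.528; half-tol=0.093, Σhalf²=0.400607
  +G: nom +19.100 → Σnom=-40.590; wc +0.275/-0.370 → slack +1.462/-1.898; half-tol=0.323, Σhalf²=0.504614
Nominal = -40.590. Worst-case = [-40.590 - 1.898, -40.590 + 1.462] = [-42.488, -39.128]. RSS = √0.504614 = 0.710.

nominal=-40.590 wc=[-42.488,-39.128] rss=0.710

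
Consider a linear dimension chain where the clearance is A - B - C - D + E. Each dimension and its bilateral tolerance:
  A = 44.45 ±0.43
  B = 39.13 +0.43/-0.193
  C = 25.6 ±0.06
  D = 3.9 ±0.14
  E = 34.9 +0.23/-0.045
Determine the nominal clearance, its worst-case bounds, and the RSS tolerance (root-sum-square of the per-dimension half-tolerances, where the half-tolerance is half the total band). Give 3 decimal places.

Stack each dimension's contribution:
  +A: nom +44.450 → Σnom=44.450; wc +0.430/-0.430 → slack +0.430/-0.430; half-tol=0.430, Σhalf²=0.184900
  -B: nom -39.130 → Σnom=5.320; wc +0.193/-0.430 → slack +0.623/-0.860; half-tol=0.311, Σhalf²=0.281932
  -C: nom -25.600 → Σnom=-20.280; wc +0.060/-0.060 → slack +0.683/-0.920; half-tol=0.060, Σhalf²=0.285532
  -D: nom -3.900 → Σnom=-24.180; wc +0.140/-0.140 → slack +0.823/-1.060; half-tol=0.140, Σhalf²=0.305132
  +E: nom +34.900 → Σnom=10.720; wc +0.230/-0.045 → slack +1.053/-1.105; half-tol=0.138, Σhalf²=0.324039
Nominal = 10.720. Worst-case = [10.720 - 1.105, 10.720 + 1.053] = [9.615, 11.773]. RSS = √0.324039 = 0.569.

nominal=10.720 wc=[9.615,11.773] rss=0.569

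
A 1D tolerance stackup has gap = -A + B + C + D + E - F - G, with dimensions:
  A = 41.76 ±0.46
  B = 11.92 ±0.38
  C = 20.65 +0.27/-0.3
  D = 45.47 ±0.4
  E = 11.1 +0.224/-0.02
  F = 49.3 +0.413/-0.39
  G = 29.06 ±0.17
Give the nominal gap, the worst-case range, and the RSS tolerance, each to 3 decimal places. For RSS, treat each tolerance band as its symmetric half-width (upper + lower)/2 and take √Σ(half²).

nominal=-30.980 wc=[-33.123,-28.686] rss=0.896

Stack each dimension's contribution:
  -A: nom -41.760 → Σnom=-41.760; wc +0.460/-0.460 → slack +0.460/-0.460; half-tol=0.460, Σhalf²=0.211600
  +B: nom +11.920 → Σnom=-29.840; wc +0.380/-0.380 → slack +0.840/-0.840; half-tol=0.380, Σhalf²=0.356000
  +C: nom +20.650 → Σnom=-9.190; wc +0.270/-0.300 → slack +1.110/-1.140; half-tol=0.285, Σhalf²=0.437225
  +D: nom +45.470 → Σnom=36.280; wc +0.400/-0.400 → slack +1.510/-1.540; half-tol=0.400, Σhalf²=0.597225
  +E: nom +11.100 → Σnom=47.380; wc +0.224/-0.020 → slack +1.734/-1.560; half-tol=0.122, Σhalf²=0.612109
  -F: nom -49.300 → Σnom=-1.920; wc +0.390/-0.413 → slack +2.124/-1.973; half-tol=0.401, Σhalf²=0.773311
  -G: nom -29.060 → Σnom=-30.980; wc +0.170/-0.170 → slack +2.294/-2.143; half-tol=0.170, Σhalf²=0.802211
Nominal = -30.980. Worst-case = [-30.980 - 2.143, -30.980 + 2.294] = [-33.123, -28.686]. RSS = √0.802211 = 0.896.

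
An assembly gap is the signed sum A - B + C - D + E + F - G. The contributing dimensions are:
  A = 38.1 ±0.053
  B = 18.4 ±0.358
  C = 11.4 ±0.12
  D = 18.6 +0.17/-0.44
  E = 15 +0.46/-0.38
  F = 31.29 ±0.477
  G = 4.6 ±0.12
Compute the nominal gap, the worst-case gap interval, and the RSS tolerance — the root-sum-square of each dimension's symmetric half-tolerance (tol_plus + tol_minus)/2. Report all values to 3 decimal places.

nominal=54.190 wc=[52.512,56.218] rss=0.810

Stack each dimension's contribution:
  +A: nom +38.100 → Σnom=38.100; wc +0.053/-0.053 → slack +0.053/-0.053; half-tol=0.053, Σhalf²=0.002809
  -B: nom -18.400 → Σnom=19.700; wc +0.358/-0.358 → slack +0.411/-0.411; half-tol=0.358, Σhalf²=0.130973
  +C: nom +11.400 → Σnom=31.100; wc +0.120/-0.120 → slack +0.531/-0.531; half-tol=0.120, Σhalf²=0.145373
  -D: nom -18.600 → Σnom=12.500; wc +0.440/-0.170 → slack +0.971/-0.701; half-tol=0.305, Σhalf²=0.238398
  +E: nom +15.000 → Σnom=27.500; wc +0.460/-0.380 → slack +1.431/-1.081; half-tol=0.420, Σhalf²=0.414798
  +F: nom +31.290 → Σnom=58.790; wc +0.477/-0.477 → slack +1.908/-1.558; half-tol=0.477, Σhalf²=0.642327
  -G: nom -4.600 → Σnom=54.190; wc +0.120/-0.120 → slack +2.028/-1.678; half-tol=0.120, Σhalf²=0.656727
Nominal = 54.190. Worst-case = [54.190 - 1.678, 54.190 + 2.028] = [52.512, 56.218]. RSS = √0.656727 = 0.810.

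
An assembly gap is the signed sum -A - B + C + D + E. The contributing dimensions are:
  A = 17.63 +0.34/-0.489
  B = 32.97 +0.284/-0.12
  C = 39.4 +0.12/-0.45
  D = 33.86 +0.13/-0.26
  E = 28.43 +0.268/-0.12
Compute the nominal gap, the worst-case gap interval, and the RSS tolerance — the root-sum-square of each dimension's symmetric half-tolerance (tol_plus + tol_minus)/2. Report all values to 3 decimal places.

Stack each dimension's contribution:
  -A: nom -17.630 → Σnom=-17.630; wc +0.489/-0.340 → slack +0.489/-0.340; half-tol=0.414, Σhalf²=0.171810
  -B: nom -32.970 → Σnom=-50.600; wc +0.120/-0.284 → slack +0.609/-0.624; half-tol=0.202, Σhalf²=0.212614
  +C: nom +39.400 → Σnom=-11.200; wc +0.120/-0.450 → slack +0.729/-1.074; half-tol=0.285, Σhalf²=0.293839
  +D: nom +33.860 → Σnom=22.660; wc +0.130/-0.260 → slack +0.859/-1.334; half-tol=0.195, Σhalf²=0.331864
  +E: nom +28.430 → Σnom=51.090; wc +0.268/-0.120 → slack +1.127/-1.454; half-tol=0.194, Σhalf²=0.369500
Nominal = 51.090. Worst-case = [51.090 - 1.454, 51.090 + 1.127] = [49.636, 52.217]. RSS = √0.369500 = 0.608.

nominal=51.090 wc=[49.636,52.217] rss=0.608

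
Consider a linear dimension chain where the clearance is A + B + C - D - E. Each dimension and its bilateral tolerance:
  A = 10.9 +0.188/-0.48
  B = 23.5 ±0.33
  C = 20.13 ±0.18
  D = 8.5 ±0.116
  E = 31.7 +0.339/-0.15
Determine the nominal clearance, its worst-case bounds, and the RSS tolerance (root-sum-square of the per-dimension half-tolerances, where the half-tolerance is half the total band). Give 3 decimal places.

Stack each dimension's contribution:
  +A: nom +10.900 → Σnom=10.900; wc +0.188/-0.480 → slack +0.188/-0.480; half-tol=0.334, Σhalf²=0.111556
  +B: nom +23.500 → Σnom=34.400; wc +0.330/-0.330 → slack +0.518/-0.810; half-tol=0.330, Σhalf²=0.220456
  +C: nom +20.130 → Σnom=54.530; wc +0.180/-0.180 → slack +0.698/-0.990; half-tol=0.180, Σhalf²=0.252856
  -D: nom -8.500 → Σnom=46.030; wc +0.116/-0.116 → slack +0.814/-1.106; half-tol=0.116, Σhalf²=0.266312
  -E: nom -31.700 → Σnom=14.330; wc +0.150/-0.339 → slack +0.964/-1.445; half-tol=0.244, Σhalf²=0.326092
Nominal = 14.330. Worst-case = [14.330 - 1.445, 14.330 + 0.964] = [12.885, 15.294]. RSS = √0.326092 = 0.571.

nominal=14.330 wc=[12.885,15.294] rss=0.571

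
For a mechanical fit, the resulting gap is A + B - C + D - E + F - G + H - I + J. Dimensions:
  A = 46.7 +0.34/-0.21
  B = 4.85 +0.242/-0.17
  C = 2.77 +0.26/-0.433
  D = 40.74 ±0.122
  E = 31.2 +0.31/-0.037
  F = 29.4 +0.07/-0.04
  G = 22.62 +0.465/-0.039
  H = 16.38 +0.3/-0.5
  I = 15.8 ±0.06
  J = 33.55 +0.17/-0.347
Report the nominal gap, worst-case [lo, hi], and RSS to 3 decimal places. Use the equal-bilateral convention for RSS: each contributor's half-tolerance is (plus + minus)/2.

Stack each dimension's contribution:
  +A: nom +46.700 → Σnom=46.700; wc +0.340/-0.210 → slack +0.340/-0.210; half-tol=0.275, Σhalf²=0.075625
  +B: nom +4.850 → Σnom=51.550; wc +0.242/-0.170 → slack +0.582/-0.380; half-tol=0.206, Σhalf²=0.118061
  -C: nom -2.770 → Σnom=48.780; wc +0.433/-0.260 → slack +1.015/-0.640; half-tol=0.347, Σhalf²=0.238123
  +D: nom +40.740 → Σnom=89.520; wc +0.122/-0.122 → slack +1.137/-0.762; half-tol=0.122, Σhalf²=0.253007
  -E: nom -31.200 → Σnom=58.320; wc +0.037/-0.310 → slack +1.174/-1.072; half-tol=0.173, Σhalf²=0.283110
  +F: nom +29.400 → Σnom=87.720; wc +0.070/-0.040 → slack +1.244/-1.112; half-tol=0.055, Σhalf²=0.286135
  -G: nom -22.620 → Σnom=65.100; wc +0.039/-0.465 → slack +1.283/-1.577; half-tol=0.252, Σhalf²=0.349639
  +H: nom +16.380 → Σnom=81.480; wc +0.300/-0.500 → slack +1.583/-2.077; half-tol=0.400, Σhalf²=0.509639
  -I: nom -15.800 → Σnom=65.680; wc +0.060/-0.060 → slack +1.643/-2.137; half-tol=0.060, Σhalf²=0.513239
  +J: nom +33.550 → Σnom=99.230; wc +0.170/-0.347 → slack +1.813/-2.484; half-tol=0.259, Σhalf²=0.580061
Nominal = 99.230. Worst-case = [99.230 - 2.484, 99.230 + 1.813] = [96.746, 101.043]. RSS = √0.580061 = 0.762.

nominal=99.230 wc=[96.746,101.043] rss=0.762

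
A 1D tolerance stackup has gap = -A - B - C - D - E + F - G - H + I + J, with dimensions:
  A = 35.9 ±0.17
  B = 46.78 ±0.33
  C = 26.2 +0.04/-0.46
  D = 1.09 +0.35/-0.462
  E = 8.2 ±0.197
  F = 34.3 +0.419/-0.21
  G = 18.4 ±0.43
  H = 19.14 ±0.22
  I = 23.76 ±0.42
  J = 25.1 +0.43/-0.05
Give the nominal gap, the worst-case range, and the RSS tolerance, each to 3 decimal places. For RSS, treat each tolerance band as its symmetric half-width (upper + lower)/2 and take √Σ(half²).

nominal=-72.550 wc=[-74.967,-69.012] rss=0.985

Stack each dimension's contribution:
  -A: nom -35.900 → Σnom=-35.900; wc +0.170/-0.170 → slack +0.170/-0.170; half-tol=0.170, Σhalf²=0.028900
  -B: nom -46.780 → Σnom=-82.680; wc +0.330/-0.330 → slack +0.500/-0.500; half-tol=0.330, Σhalf²=0.137800
  -C: nom -26.200 → Σnom=-108.880; wc +0.460/-0.040 → slack +0.960/-0.540; half-tol=0.250, Σhalf²=0.200300
  -D: nom -1.090 → Σnom=-109.970; wc +0.462/-0.350 → slack +1.422/-0.890; half-tol=0.406, Σhalf²=0.365136
  -E: nom -8.200 → Σnom=-118.170; wc +0.197/-0.197 → slack +1.619/-1.087; half-tol=0.197, Σhalf²=0.403945
  +F: nom +34.300 → Σnom=-83.870; wc +0.419/-0.210 → slack +2.038/-1.297; half-tol=0.315, Σhalf²=0.502855
  -G: nom -18.400 → Σnom=-102.270; wc +0.430/-0.430 → slack +2.468/-1.727; half-tol=0.430, Σhalf²=0.687755
  -H: nom -19.140 → Σnom=-121.410; wc +0.220/-0.220 → slack +2.688/-1.947; half-tol=0.220, Σhalf²=0.736155
  +I: nom +23.760 → Σnom=-97.650; wc +0.420/-0.420 → slack +3.108/-2.367; half-tol=0.420, Σhalf²=0.912555
  +J: nom +25.100 → Σnom=-72.550; wc +0.430/-0.050 → slack +3.538/-2.417; half-tol=0.240, Σhalf²=0.970155
Nominal = -72.550. Worst-case = [-72.550 - 2.417, -72.550 + 3.538] = [-74.967, -69.012]. RSS = √0.970155 = 0.985.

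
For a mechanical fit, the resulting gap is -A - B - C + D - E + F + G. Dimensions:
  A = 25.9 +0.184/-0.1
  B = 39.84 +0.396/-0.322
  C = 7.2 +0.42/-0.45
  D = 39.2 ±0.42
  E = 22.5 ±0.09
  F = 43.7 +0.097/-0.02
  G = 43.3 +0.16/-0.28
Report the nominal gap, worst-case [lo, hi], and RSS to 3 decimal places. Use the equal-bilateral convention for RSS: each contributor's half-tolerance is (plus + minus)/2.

nominal=30.760 wc=[28.950,32.399] rss=0.758

Stack each dimension's contribution:
  -A: nom -25.900 → Σnom=-25.900; wc +0.100/-0.184 → slack +0.100/-0.184; half-tol=0.142, Σhalf²=0.020164
  -B: nom -39.840 → Σnom=-65.740; wc +0.322/-0.396 → slack +0.422/-0.580; half-tol=0.359, Σhalf²=0.149045
  -C: nom -7.200 → Σnom=-72.940; wc +0.450/-0.420 → slack +0.872/-1.000; half-tol=0.435, Σhalf²=0.338270
  +D: nom +39.200 → Σnom=-33.740; wc +0.420/-0.420 → slack +1.292/-1.420; half-tol=0.420, Σhalf²=0.514670
  -E: nom -22.500 → Σnom=-56.240; wc +0.090/-0.090 → slack +1.382/-1.510; half-tol=0.090, Σhalf²=0.522770
  +F: nom +43.700 → Σnom=-12.540; wc +0.097/-0.020 → slack +1.479/-1.530; half-tol=0.059, Σhalf²=0.526192
  +G: nom +43.300 → Σnom=30.760; wc +0.160/-0.280 → slack +1.639/-1.810; half-tol=0.220, Σhalf²=0.574592
Nominal = 30.760. Worst-case = [30.760 - 1.810, 30.760 + 1.639] = [28.950, 32.399]. RSS = √0.574592 = 0.758.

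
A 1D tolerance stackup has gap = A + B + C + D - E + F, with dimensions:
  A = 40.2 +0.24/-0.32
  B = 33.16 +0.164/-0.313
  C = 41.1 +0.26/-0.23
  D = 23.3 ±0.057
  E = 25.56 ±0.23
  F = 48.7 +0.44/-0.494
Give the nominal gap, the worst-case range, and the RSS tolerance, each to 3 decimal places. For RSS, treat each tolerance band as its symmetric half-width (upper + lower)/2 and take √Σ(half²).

nominal=160.900 wc=[159.256,162.291] rss=0.685

Stack each dimension's contribution:
  +A: nom +40.200 → Σnom=40.200; wc +0.240/-0.320 → slack +0.240/-0.320; half-tol=0.280, Σhalf²=0.078400
  +B: nom +33.160 → Σnom=73.360; wc +0.164/-0.313 → slack +0.404/-0.633; half-tol=0.238, Σhalf²=0.135282
  +C: nom +41.100 → Σnom=114.460; wc +0.260/-0.230 → slack +0.664/-0.863; half-tol=0.245, Σhalf²=0.195307
  +D: nom +23.300 → Σnom=137.760; wc +0.057/-0.057 → slack +0.721/-0.920; half-tol=0.057, Σhalf²=0.198556
  -E: nom -25.560 → Σnom=112.200; wc +0.230/-0.230 → slack +0.951/-1.150; half-tol=0.230, Σhalf²=0.251456
  +F: nom +48.700 → Σnom=160.900; wc +0.440/-0.494 → slack +1.391/-1.644; half-tol=0.467, Σhalf²=0.469545
Nominal = 160.900. Worst-case = [160.900 - 1.644, 160.900 + 1.391] = [159.256, 162.291]. RSS = √0.469545 = 0.685.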